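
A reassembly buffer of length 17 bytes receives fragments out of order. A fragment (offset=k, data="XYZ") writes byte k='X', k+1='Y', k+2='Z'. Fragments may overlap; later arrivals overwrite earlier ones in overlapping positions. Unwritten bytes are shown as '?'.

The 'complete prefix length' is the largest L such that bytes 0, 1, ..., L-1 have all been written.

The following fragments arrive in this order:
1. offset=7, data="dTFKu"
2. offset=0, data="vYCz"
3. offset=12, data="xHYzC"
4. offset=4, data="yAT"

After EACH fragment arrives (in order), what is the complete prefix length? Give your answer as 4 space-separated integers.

Answer: 0 4 4 17

Derivation:
Fragment 1: offset=7 data="dTFKu" -> buffer=???????dTFKu????? -> prefix_len=0
Fragment 2: offset=0 data="vYCz" -> buffer=vYCz???dTFKu????? -> prefix_len=4
Fragment 3: offset=12 data="xHYzC" -> buffer=vYCz???dTFKuxHYzC -> prefix_len=4
Fragment 4: offset=4 data="yAT" -> buffer=vYCzyATdTFKuxHYzC -> prefix_len=17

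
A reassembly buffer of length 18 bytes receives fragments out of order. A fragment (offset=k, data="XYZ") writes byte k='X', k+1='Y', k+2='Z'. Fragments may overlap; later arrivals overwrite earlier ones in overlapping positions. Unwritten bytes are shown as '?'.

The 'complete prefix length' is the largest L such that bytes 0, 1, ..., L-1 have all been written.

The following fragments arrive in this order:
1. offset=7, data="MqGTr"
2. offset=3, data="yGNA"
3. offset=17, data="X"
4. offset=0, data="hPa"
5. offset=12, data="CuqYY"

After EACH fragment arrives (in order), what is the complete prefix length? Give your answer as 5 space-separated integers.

Answer: 0 0 0 12 18

Derivation:
Fragment 1: offset=7 data="MqGTr" -> buffer=???????MqGTr?????? -> prefix_len=0
Fragment 2: offset=3 data="yGNA" -> buffer=???yGNAMqGTr?????? -> prefix_len=0
Fragment 3: offset=17 data="X" -> buffer=???yGNAMqGTr?????X -> prefix_len=0
Fragment 4: offset=0 data="hPa" -> buffer=hPayGNAMqGTr?????X -> prefix_len=12
Fragment 5: offset=12 data="CuqYY" -> buffer=hPayGNAMqGTrCuqYYX -> prefix_len=18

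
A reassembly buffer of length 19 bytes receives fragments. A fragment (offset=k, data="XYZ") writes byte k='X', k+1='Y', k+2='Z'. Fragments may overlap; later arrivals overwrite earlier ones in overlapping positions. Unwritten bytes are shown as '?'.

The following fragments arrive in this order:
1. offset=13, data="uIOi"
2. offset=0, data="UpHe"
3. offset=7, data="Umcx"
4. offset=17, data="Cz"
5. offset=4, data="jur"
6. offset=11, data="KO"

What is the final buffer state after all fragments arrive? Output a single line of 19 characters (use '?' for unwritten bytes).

Fragment 1: offset=13 data="uIOi" -> buffer=?????????????uIOi??
Fragment 2: offset=0 data="UpHe" -> buffer=UpHe?????????uIOi??
Fragment 3: offset=7 data="Umcx" -> buffer=UpHe???Umcx??uIOi??
Fragment 4: offset=17 data="Cz" -> buffer=UpHe???Umcx??uIOiCz
Fragment 5: offset=4 data="jur" -> buffer=UpHejurUmcx??uIOiCz
Fragment 6: offset=11 data="KO" -> buffer=UpHejurUmcxKOuIOiCz

Answer: UpHejurUmcxKOuIOiCz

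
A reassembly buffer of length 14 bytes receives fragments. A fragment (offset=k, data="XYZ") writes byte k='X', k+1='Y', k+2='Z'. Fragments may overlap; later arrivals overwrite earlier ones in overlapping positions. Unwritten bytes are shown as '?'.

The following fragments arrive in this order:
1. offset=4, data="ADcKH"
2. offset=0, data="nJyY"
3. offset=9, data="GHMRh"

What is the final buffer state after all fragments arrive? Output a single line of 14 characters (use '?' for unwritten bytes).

Answer: nJyYADcKHGHMRh

Derivation:
Fragment 1: offset=4 data="ADcKH" -> buffer=????ADcKH?????
Fragment 2: offset=0 data="nJyY" -> buffer=nJyYADcKH?????
Fragment 3: offset=9 data="GHMRh" -> buffer=nJyYADcKHGHMRh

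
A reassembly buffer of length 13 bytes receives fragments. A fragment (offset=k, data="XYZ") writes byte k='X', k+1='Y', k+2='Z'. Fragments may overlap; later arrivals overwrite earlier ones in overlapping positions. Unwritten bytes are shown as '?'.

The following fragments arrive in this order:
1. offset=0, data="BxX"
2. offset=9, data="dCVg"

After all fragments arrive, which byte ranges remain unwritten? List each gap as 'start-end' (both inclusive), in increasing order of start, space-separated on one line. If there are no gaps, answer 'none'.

Answer: 3-8

Derivation:
Fragment 1: offset=0 len=3
Fragment 2: offset=9 len=4
Gaps: 3-8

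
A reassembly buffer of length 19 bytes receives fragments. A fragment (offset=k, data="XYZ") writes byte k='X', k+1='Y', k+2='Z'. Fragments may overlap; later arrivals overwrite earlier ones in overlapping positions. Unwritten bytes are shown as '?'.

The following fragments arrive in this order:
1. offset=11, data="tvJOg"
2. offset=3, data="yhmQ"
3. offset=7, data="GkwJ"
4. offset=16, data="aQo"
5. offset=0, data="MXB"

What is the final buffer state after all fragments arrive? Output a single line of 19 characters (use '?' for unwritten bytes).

Answer: MXByhmQGkwJtvJOgaQo

Derivation:
Fragment 1: offset=11 data="tvJOg" -> buffer=???????????tvJOg???
Fragment 2: offset=3 data="yhmQ" -> buffer=???yhmQ????tvJOg???
Fragment 3: offset=7 data="GkwJ" -> buffer=???yhmQGkwJtvJOg???
Fragment 4: offset=16 data="aQo" -> buffer=???yhmQGkwJtvJOgaQo
Fragment 5: offset=0 data="MXB" -> buffer=MXByhmQGkwJtvJOgaQo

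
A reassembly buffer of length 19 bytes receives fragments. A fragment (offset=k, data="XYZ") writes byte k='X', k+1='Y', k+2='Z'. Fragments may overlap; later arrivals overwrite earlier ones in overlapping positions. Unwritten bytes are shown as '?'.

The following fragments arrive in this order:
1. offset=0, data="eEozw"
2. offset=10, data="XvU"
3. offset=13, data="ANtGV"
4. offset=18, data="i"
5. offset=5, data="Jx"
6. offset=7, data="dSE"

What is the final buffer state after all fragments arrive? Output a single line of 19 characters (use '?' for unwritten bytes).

Answer: eEozwJxdSEXvUANtGVi

Derivation:
Fragment 1: offset=0 data="eEozw" -> buffer=eEozw??????????????
Fragment 2: offset=10 data="XvU" -> buffer=eEozw?????XvU??????
Fragment 3: offset=13 data="ANtGV" -> buffer=eEozw?????XvUANtGV?
Fragment 4: offset=18 data="i" -> buffer=eEozw?????XvUANtGVi
Fragment 5: offset=5 data="Jx" -> buffer=eEozwJx???XvUANtGVi
Fragment 6: offset=7 data="dSE" -> buffer=eEozwJxdSEXvUANtGVi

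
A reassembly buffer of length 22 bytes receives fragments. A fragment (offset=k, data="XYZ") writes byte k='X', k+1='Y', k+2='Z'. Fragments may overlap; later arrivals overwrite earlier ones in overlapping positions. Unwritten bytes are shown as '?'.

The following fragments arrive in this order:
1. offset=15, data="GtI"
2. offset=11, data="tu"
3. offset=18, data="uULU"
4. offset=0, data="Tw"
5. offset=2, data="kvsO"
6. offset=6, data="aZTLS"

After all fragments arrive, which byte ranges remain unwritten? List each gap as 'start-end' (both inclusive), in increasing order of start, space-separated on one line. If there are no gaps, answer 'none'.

Answer: 13-14

Derivation:
Fragment 1: offset=15 len=3
Fragment 2: offset=11 len=2
Fragment 3: offset=18 len=4
Fragment 4: offset=0 len=2
Fragment 5: offset=2 len=4
Fragment 6: offset=6 len=5
Gaps: 13-14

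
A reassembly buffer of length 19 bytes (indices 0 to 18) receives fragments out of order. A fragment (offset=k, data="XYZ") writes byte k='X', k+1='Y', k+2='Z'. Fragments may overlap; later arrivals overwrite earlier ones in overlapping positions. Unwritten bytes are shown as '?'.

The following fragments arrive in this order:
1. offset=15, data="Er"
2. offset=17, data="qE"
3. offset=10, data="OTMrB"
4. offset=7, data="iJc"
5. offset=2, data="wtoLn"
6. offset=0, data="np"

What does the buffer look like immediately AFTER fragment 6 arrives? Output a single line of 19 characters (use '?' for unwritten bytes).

Answer: npwtoLniJcOTMrBErqE

Derivation:
Fragment 1: offset=15 data="Er" -> buffer=???????????????Er??
Fragment 2: offset=17 data="qE" -> buffer=???????????????ErqE
Fragment 3: offset=10 data="OTMrB" -> buffer=??????????OTMrBErqE
Fragment 4: offset=7 data="iJc" -> buffer=???????iJcOTMrBErqE
Fragment 5: offset=2 data="wtoLn" -> buffer=??wtoLniJcOTMrBErqE
Fragment 6: offset=0 data="np" -> buffer=npwtoLniJcOTMrBErqE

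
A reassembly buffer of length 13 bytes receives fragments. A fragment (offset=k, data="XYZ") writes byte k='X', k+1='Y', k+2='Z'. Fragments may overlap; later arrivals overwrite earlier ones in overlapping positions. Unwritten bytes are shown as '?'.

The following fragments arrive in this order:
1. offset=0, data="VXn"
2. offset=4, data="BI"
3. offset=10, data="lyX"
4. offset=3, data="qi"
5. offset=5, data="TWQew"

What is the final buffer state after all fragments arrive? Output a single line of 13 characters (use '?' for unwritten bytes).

Answer: VXnqiTWQewlyX

Derivation:
Fragment 1: offset=0 data="VXn" -> buffer=VXn??????????
Fragment 2: offset=4 data="BI" -> buffer=VXn?BI???????
Fragment 3: offset=10 data="lyX" -> buffer=VXn?BI????lyX
Fragment 4: offset=3 data="qi" -> buffer=VXnqiI????lyX
Fragment 5: offset=5 data="TWQew" -> buffer=VXnqiTWQewlyX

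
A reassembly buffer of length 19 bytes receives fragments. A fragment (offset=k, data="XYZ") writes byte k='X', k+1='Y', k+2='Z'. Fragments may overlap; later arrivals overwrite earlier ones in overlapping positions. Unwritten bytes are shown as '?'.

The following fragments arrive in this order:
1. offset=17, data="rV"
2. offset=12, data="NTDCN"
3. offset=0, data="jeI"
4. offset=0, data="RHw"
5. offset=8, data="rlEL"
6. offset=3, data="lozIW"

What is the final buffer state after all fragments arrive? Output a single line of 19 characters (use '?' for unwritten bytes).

Answer: RHwlozIWrlELNTDCNrV

Derivation:
Fragment 1: offset=17 data="rV" -> buffer=?????????????????rV
Fragment 2: offset=12 data="NTDCN" -> buffer=????????????NTDCNrV
Fragment 3: offset=0 data="jeI" -> buffer=jeI?????????NTDCNrV
Fragment 4: offset=0 data="RHw" -> buffer=RHw?????????NTDCNrV
Fragment 5: offset=8 data="rlEL" -> buffer=RHw?????rlELNTDCNrV
Fragment 6: offset=3 data="lozIW" -> buffer=RHwlozIWrlELNTDCNrV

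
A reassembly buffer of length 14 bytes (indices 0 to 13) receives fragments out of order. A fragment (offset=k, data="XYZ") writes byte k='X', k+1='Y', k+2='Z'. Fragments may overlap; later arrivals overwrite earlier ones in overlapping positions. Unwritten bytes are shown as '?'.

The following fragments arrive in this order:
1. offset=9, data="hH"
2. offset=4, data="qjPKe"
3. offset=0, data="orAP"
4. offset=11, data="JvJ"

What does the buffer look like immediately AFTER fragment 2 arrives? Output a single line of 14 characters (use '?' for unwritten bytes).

Fragment 1: offset=9 data="hH" -> buffer=?????????hH???
Fragment 2: offset=4 data="qjPKe" -> buffer=????qjPKehH???

Answer: ????qjPKehH???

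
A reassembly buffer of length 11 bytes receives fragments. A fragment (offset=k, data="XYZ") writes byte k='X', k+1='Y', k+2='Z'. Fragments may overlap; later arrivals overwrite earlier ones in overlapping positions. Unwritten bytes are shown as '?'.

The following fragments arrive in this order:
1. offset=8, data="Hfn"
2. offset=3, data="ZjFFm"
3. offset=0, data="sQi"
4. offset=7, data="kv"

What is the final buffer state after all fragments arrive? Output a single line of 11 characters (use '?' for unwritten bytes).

Answer: sQiZjFFkvfn

Derivation:
Fragment 1: offset=8 data="Hfn" -> buffer=????????Hfn
Fragment 2: offset=3 data="ZjFFm" -> buffer=???ZjFFmHfn
Fragment 3: offset=0 data="sQi" -> buffer=sQiZjFFmHfn
Fragment 4: offset=7 data="kv" -> buffer=sQiZjFFkvfn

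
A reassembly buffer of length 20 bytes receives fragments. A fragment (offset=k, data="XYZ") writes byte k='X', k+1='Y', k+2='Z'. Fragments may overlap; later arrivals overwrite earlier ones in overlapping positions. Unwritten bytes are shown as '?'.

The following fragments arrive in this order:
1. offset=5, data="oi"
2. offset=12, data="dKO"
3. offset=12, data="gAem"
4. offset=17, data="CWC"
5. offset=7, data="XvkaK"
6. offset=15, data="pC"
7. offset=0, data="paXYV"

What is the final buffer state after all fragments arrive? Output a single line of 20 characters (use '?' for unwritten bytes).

Answer: paXYVoiXvkaKgAepCCWC

Derivation:
Fragment 1: offset=5 data="oi" -> buffer=?????oi?????????????
Fragment 2: offset=12 data="dKO" -> buffer=?????oi?????dKO?????
Fragment 3: offset=12 data="gAem" -> buffer=?????oi?????gAem????
Fragment 4: offset=17 data="CWC" -> buffer=?????oi?????gAem?CWC
Fragment 5: offset=7 data="XvkaK" -> buffer=?????oiXvkaKgAem?CWC
Fragment 6: offset=15 data="pC" -> buffer=?????oiXvkaKgAepCCWC
Fragment 7: offset=0 data="paXYV" -> buffer=paXYVoiXvkaKgAepCCWC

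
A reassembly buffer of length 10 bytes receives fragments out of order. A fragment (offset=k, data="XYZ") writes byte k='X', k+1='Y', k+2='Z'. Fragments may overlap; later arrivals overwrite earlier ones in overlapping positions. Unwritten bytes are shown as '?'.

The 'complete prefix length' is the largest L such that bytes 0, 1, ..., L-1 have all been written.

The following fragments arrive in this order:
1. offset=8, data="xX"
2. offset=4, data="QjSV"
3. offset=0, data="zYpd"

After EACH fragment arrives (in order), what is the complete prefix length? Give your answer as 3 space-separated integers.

Answer: 0 0 10

Derivation:
Fragment 1: offset=8 data="xX" -> buffer=????????xX -> prefix_len=0
Fragment 2: offset=4 data="QjSV" -> buffer=????QjSVxX -> prefix_len=0
Fragment 3: offset=0 data="zYpd" -> buffer=zYpdQjSVxX -> prefix_len=10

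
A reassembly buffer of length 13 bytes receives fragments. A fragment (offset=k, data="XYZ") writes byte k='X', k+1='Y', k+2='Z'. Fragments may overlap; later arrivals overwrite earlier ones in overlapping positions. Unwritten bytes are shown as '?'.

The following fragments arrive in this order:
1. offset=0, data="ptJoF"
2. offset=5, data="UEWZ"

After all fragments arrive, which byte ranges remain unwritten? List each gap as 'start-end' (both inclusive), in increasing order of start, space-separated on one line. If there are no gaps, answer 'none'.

Answer: 9-12

Derivation:
Fragment 1: offset=0 len=5
Fragment 2: offset=5 len=4
Gaps: 9-12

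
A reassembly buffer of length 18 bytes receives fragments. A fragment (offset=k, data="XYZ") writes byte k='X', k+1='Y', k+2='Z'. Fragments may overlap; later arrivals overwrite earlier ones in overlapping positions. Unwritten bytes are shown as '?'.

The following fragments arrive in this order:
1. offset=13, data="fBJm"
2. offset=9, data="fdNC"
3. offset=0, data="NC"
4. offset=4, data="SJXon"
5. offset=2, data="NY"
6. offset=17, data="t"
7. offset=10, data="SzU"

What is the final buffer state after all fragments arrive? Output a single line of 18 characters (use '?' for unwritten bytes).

Answer: NCNYSJXonfSzUfBJmt

Derivation:
Fragment 1: offset=13 data="fBJm" -> buffer=?????????????fBJm?
Fragment 2: offset=9 data="fdNC" -> buffer=?????????fdNCfBJm?
Fragment 3: offset=0 data="NC" -> buffer=NC???????fdNCfBJm?
Fragment 4: offset=4 data="SJXon" -> buffer=NC??SJXonfdNCfBJm?
Fragment 5: offset=2 data="NY" -> buffer=NCNYSJXonfdNCfBJm?
Fragment 6: offset=17 data="t" -> buffer=NCNYSJXonfdNCfBJmt
Fragment 7: offset=10 data="SzU" -> buffer=NCNYSJXonfSzUfBJmt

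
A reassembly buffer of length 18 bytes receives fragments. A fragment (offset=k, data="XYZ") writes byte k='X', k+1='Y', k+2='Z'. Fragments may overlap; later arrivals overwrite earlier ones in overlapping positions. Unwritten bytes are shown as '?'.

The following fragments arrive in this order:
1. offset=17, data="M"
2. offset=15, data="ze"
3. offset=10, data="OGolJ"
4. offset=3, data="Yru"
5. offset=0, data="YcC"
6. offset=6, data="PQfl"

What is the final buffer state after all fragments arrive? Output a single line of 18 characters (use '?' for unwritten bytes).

Fragment 1: offset=17 data="M" -> buffer=?????????????????M
Fragment 2: offset=15 data="ze" -> buffer=???????????????zeM
Fragment 3: offset=10 data="OGolJ" -> buffer=??????????OGolJzeM
Fragment 4: offset=3 data="Yru" -> buffer=???Yru????OGolJzeM
Fragment 5: offset=0 data="YcC" -> buffer=YcCYru????OGolJzeM
Fragment 6: offset=6 data="PQfl" -> buffer=YcCYruPQflOGolJzeM

Answer: YcCYruPQflOGolJzeM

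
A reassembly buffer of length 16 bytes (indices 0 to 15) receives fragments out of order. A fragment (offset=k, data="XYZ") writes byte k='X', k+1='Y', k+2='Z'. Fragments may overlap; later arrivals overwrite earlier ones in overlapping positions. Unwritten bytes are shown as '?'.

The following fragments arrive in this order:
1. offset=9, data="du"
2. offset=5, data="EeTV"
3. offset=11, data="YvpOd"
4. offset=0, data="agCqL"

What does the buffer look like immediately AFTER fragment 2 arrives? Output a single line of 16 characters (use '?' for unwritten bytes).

Answer: ?????EeTVdu?????

Derivation:
Fragment 1: offset=9 data="du" -> buffer=?????????du?????
Fragment 2: offset=5 data="EeTV" -> buffer=?????EeTVdu?????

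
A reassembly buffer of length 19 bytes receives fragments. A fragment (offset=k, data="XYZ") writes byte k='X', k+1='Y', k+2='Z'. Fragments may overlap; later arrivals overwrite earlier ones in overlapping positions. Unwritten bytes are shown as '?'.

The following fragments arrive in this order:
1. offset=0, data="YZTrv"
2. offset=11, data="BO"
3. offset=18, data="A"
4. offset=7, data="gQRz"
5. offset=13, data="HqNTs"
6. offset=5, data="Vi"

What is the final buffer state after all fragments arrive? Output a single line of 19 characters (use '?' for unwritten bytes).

Fragment 1: offset=0 data="YZTrv" -> buffer=YZTrv??????????????
Fragment 2: offset=11 data="BO" -> buffer=YZTrv??????BO??????
Fragment 3: offset=18 data="A" -> buffer=YZTrv??????BO?????A
Fragment 4: offset=7 data="gQRz" -> buffer=YZTrv??gQRzBO?????A
Fragment 5: offset=13 data="HqNTs" -> buffer=YZTrv??gQRzBOHqNTsA
Fragment 6: offset=5 data="Vi" -> buffer=YZTrvVigQRzBOHqNTsA

Answer: YZTrvVigQRzBOHqNTsA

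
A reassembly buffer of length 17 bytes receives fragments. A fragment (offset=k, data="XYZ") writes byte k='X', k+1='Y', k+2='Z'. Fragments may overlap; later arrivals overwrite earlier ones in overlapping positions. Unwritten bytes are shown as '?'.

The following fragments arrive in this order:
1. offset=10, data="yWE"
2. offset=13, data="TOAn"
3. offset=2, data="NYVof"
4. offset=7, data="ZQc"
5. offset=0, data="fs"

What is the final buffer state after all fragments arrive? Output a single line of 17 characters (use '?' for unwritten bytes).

Answer: fsNYVofZQcyWETOAn

Derivation:
Fragment 1: offset=10 data="yWE" -> buffer=??????????yWE????
Fragment 2: offset=13 data="TOAn" -> buffer=??????????yWETOAn
Fragment 3: offset=2 data="NYVof" -> buffer=??NYVof???yWETOAn
Fragment 4: offset=7 data="ZQc" -> buffer=??NYVofZQcyWETOAn
Fragment 5: offset=0 data="fs" -> buffer=fsNYVofZQcyWETOAn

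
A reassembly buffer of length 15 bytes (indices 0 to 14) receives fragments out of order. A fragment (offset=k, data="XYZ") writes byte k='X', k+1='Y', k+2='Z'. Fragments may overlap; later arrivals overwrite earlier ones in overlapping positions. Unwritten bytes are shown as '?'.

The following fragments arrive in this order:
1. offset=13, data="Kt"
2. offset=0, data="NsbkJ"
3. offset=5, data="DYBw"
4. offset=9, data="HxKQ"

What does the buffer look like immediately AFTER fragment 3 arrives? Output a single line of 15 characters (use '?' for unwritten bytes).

Fragment 1: offset=13 data="Kt" -> buffer=?????????????Kt
Fragment 2: offset=0 data="NsbkJ" -> buffer=NsbkJ????????Kt
Fragment 3: offset=5 data="DYBw" -> buffer=NsbkJDYBw????Kt

Answer: NsbkJDYBw????Kt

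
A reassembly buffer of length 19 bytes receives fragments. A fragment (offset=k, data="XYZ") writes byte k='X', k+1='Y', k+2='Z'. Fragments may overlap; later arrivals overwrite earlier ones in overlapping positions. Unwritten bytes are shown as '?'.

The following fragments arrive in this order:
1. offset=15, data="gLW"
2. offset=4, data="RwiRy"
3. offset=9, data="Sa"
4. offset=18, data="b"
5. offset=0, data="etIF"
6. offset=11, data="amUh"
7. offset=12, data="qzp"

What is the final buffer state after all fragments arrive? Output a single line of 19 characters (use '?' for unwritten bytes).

Answer: etIFRwiRySaaqzpgLWb

Derivation:
Fragment 1: offset=15 data="gLW" -> buffer=???????????????gLW?
Fragment 2: offset=4 data="RwiRy" -> buffer=????RwiRy??????gLW?
Fragment 3: offset=9 data="Sa" -> buffer=????RwiRySa????gLW?
Fragment 4: offset=18 data="b" -> buffer=????RwiRySa????gLWb
Fragment 5: offset=0 data="etIF" -> buffer=etIFRwiRySa????gLWb
Fragment 6: offset=11 data="amUh" -> buffer=etIFRwiRySaamUhgLWb
Fragment 7: offset=12 data="qzp" -> buffer=etIFRwiRySaaqzpgLWb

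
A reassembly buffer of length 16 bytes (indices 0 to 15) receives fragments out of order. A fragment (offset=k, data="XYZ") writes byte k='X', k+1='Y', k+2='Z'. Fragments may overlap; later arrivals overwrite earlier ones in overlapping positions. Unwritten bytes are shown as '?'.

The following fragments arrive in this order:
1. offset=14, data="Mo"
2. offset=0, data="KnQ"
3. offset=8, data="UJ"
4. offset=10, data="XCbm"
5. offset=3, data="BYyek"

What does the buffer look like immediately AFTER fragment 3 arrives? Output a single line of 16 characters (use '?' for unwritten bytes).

Answer: KnQ?????UJ????Mo

Derivation:
Fragment 1: offset=14 data="Mo" -> buffer=??????????????Mo
Fragment 2: offset=0 data="KnQ" -> buffer=KnQ???????????Mo
Fragment 3: offset=8 data="UJ" -> buffer=KnQ?????UJ????Mo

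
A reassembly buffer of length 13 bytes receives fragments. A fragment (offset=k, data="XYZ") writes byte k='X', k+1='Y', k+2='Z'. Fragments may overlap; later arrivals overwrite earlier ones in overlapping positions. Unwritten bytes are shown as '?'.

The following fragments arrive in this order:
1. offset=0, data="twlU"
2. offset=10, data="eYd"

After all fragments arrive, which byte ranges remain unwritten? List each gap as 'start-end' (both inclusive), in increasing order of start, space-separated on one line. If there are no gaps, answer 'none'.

Answer: 4-9

Derivation:
Fragment 1: offset=0 len=4
Fragment 2: offset=10 len=3
Gaps: 4-9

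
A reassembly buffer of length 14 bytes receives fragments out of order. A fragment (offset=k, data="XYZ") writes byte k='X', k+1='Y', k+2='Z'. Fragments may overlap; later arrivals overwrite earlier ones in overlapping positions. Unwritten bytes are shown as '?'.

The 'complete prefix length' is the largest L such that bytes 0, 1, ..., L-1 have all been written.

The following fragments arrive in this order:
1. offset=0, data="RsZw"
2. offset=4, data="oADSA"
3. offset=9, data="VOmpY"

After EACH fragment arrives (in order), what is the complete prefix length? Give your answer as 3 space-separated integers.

Fragment 1: offset=0 data="RsZw" -> buffer=RsZw?????????? -> prefix_len=4
Fragment 2: offset=4 data="oADSA" -> buffer=RsZwoADSA????? -> prefix_len=9
Fragment 3: offset=9 data="VOmpY" -> buffer=RsZwoADSAVOmpY -> prefix_len=14

Answer: 4 9 14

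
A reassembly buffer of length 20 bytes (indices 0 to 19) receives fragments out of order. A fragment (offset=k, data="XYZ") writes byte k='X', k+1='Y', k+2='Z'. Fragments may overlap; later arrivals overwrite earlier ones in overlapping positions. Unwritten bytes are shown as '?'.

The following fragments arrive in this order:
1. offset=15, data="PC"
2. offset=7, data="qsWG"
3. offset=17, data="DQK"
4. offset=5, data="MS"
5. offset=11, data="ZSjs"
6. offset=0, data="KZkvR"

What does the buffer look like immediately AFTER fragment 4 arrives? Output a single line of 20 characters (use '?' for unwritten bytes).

Answer: ?????MSqsWG????PCDQK

Derivation:
Fragment 1: offset=15 data="PC" -> buffer=???????????????PC???
Fragment 2: offset=7 data="qsWG" -> buffer=???????qsWG????PC???
Fragment 3: offset=17 data="DQK" -> buffer=???????qsWG????PCDQK
Fragment 4: offset=5 data="MS" -> buffer=?????MSqsWG????PCDQK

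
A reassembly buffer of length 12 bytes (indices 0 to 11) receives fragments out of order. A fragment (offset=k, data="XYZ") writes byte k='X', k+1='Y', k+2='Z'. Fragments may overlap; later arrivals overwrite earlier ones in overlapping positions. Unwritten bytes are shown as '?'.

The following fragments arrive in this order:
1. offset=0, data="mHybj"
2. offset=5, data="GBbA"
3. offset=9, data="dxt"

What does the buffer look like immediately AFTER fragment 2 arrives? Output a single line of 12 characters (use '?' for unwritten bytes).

Answer: mHybjGBbA???

Derivation:
Fragment 1: offset=0 data="mHybj" -> buffer=mHybj???????
Fragment 2: offset=5 data="GBbA" -> buffer=mHybjGBbA???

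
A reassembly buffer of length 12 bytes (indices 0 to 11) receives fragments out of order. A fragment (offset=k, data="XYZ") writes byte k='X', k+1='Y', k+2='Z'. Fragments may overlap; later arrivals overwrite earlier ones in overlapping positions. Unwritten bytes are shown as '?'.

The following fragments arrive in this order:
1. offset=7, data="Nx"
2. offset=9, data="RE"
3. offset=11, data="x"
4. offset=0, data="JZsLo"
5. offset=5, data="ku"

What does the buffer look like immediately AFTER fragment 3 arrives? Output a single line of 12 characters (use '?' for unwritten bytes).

Answer: ???????NxREx

Derivation:
Fragment 1: offset=7 data="Nx" -> buffer=???????Nx???
Fragment 2: offset=9 data="RE" -> buffer=???????NxRE?
Fragment 3: offset=11 data="x" -> buffer=???????NxREx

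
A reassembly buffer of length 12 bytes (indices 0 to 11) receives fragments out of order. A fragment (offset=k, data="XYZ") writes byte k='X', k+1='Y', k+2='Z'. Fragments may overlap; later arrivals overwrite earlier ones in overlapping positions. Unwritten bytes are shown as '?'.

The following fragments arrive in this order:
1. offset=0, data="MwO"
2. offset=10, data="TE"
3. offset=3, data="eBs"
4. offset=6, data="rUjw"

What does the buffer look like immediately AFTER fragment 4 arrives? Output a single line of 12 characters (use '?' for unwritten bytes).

Answer: MwOeBsrUjwTE

Derivation:
Fragment 1: offset=0 data="MwO" -> buffer=MwO?????????
Fragment 2: offset=10 data="TE" -> buffer=MwO???????TE
Fragment 3: offset=3 data="eBs" -> buffer=MwOeBs????TE
Fragment 4: offset=6 data="rUjw" -> buffer=MwOeBsrUjwTE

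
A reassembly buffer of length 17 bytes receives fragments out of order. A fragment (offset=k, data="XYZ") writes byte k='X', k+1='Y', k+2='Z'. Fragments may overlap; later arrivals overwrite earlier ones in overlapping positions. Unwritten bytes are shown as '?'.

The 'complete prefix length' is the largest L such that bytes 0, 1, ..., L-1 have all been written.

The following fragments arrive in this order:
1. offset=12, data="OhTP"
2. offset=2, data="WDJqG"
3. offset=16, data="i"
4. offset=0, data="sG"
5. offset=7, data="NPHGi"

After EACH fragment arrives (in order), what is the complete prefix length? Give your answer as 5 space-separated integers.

Fragment 1: offset=12 data="OhTP" -> buffer=????????????OhTP? -> prefix_len=0
Fragment 2: offset=2 data="WDJqG" -> buffer=??WDJqG?????OhTP? -> prefix_len=0
Fragment 3: offset=16 data="i" -> buffer=??WDJqG?????OhTPi -> prefix_len=0
Fragment 4: offset=0 data="sG" -> buffer=sGWDJqG?????OhTPi -> prefix_len=7
Fragment 5: offset=7 data="NPHGi" -> buffer=sGWDJqGNPHGiOhTPi -> prefix_len=17

Answer: 0 0 0 7 17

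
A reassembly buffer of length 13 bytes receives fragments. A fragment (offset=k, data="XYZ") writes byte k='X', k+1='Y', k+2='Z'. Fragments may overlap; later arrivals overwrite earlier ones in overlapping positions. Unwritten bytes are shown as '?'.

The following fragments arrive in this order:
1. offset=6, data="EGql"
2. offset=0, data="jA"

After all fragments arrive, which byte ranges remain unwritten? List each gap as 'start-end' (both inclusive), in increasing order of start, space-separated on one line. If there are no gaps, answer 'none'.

Fragment 1: offset=6 len=4
Fragment 2: offset=0 len=2
Gaps: 2-5 10-12

Answer: 2-5 10-12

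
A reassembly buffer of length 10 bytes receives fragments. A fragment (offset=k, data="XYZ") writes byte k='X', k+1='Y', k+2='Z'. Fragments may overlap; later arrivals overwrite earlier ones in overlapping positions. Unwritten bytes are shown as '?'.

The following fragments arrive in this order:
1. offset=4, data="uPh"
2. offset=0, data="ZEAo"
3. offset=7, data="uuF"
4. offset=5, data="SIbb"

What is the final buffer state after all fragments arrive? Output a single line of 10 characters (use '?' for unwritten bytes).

Answer: ZEAouSIbbF

Derivation:
Fragment 1: offset=4 data="uPh" -> buffer=????uPh???
Fragment 2: offset=0 data="ZEAo" -> buffer=ZEAouPh???
Fragment 3: offset=7 data="uuF" -> buffer=ZEAouPhuuF
Fragment 4: offset=5 data="SIbb" -> buffer=ZEAouSIbbF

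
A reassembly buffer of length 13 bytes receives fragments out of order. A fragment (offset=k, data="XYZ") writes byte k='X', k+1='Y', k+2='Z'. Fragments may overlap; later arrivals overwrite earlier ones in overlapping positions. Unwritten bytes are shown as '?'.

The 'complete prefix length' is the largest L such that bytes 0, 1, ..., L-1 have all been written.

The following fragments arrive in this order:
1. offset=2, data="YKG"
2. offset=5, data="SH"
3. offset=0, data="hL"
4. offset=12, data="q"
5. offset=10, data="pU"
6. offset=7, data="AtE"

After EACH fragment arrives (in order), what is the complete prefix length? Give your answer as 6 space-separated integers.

Fragment 1: offset=2 data="YKG" -> buffer=??YKG???????? -> prefix_len=0
Fragment 2: offset=5 data="SH" -> buffer=??YKGSH?????? -> prefix_len=0
Fragment 3: offset=0 data="hL" -> buffer=hLYKGSH?????? -> prefix_len=7
Fragment 4: offset=12 data="q" -> buffer=hLYKGSH?????q -> prefix_len=7
Fragment 5: offset=10 data="pU" -> buffer=hLYKGSH???pUq -> prefix_len=7
Fragment 6: offset=7 data="AtE" -> buffer=hLYKGSHAtEpUq -> prefix_len=13

Answer: 0 0 7 7 7 13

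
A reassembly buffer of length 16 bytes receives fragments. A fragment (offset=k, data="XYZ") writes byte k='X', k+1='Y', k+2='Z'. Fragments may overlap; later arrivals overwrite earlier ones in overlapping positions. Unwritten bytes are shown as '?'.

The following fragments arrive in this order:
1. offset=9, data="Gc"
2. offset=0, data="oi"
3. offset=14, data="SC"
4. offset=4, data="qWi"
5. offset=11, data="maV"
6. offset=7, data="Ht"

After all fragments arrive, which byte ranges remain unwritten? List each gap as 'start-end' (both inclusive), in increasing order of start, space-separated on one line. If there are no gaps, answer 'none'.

Answer: 2-3

Derivation:
Fragment 1: offset=9 len=2
Fragment 2: offset=0 len=2
Fragment 3: offset=14 len=2
Fragment 4: offset=4 len=3
Fragment 5: offset=11 len=3
Fragment 6: offset=7 len=2
Gaps: 2-3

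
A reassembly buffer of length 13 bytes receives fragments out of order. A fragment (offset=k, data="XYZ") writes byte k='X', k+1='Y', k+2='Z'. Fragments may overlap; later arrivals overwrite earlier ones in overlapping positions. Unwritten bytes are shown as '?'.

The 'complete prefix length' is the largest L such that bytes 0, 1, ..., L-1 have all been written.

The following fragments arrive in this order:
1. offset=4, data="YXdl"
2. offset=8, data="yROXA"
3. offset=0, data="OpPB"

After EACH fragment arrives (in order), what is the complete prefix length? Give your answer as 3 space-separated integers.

Answer: 0 0 13

Derivation:
Fragment 1: offset=4 data="YXdl" -> buffer=????YXdl????? -> prefix_len=0
Fragment 2: offset=8 data="yROXA" -> buffer=????YXdlyROXA -> prefix_len=0
Fragment 3: offset=0 data="OpPB" -> buffer=OpPBYXdlyROXA -> prefix_len=13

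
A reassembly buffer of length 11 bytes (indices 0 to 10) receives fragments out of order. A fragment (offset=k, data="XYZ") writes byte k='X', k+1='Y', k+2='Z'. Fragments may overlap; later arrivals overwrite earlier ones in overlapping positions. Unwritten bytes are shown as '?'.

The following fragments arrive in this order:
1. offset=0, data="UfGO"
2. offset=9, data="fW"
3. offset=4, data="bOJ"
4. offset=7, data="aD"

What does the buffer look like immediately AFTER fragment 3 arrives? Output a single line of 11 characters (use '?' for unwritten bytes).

Answer: UfGObOJ??fW

Derivation:
Fragment 1: offset=0 data="UfGO" -> buffer=UfGO???????
Fragment 2: offset=9 data="fW" -> buffer=UfGO?????fW
Fragment 3: offset=4 data="bOJ" -> buffer=UfGObOJ??fW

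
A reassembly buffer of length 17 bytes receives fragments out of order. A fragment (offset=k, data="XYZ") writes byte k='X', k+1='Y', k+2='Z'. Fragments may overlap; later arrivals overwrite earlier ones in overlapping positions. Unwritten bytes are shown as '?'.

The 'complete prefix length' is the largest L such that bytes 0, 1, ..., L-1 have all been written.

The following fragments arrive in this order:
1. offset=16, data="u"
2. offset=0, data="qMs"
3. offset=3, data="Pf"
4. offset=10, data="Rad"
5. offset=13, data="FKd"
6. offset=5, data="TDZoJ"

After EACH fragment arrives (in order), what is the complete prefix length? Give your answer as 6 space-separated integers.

Answer: 0 3 5 5 5 17

Derivation:
Fragment 1: offset=16 data="u" -> buffer=????????????????u -> prefix_len=0
Fragment 2: offset=0 data="qMs" -> buffer=qMs?????????????u -> prefix_len=3
Fragment 3: offset=3 data="Pf" -> buffer=qMsPf???????????u -> prefix_len=5
Fragment 4: offset=10 data="Rad" -> buffer=qMsPf?????Rad???u -> prefix_len=5
Fragment 5: offset=13 data="FKd" -> buffer=qMsPf?????RadFKdu -> prefix_len=5
Fragment 6: offset=5 data="TDZoJ" -> buffer=qMsPfTDZoJRadFKdu -> prefix_len=17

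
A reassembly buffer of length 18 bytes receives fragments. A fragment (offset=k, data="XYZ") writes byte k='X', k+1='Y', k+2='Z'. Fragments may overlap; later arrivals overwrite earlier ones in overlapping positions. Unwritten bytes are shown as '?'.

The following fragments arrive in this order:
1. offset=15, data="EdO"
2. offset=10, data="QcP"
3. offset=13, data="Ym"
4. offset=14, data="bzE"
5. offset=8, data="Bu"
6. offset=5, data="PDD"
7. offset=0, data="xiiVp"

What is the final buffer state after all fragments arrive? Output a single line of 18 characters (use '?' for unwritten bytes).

Answer: xiiVpPDDBuQcPYbzEO

Derivation:
Fragment 1: offset=15 data="EdO" -> buffer=???????????????EdO
Fragment 2: offset=10 data="QcP" -> buffer=??????????QcP??EdO
Fragment 3: offset=13 data="Ym" -> buffer=??????????QcPYmEdO
Fragment 4: offset=14 data="bzE" -> buffer=??????????QcPYbzEO
Fragment 5: offset=8 data="Bu" -> buffer=????????BuQcPYbzEO
Fragment 6: offset=5 data="PDD" -> buffer=?????PDDBuQcPYbzEO
Fragment 7: offset=0 data="xiiVp" -> buffer=xiiVpPDDBuQcPYbzEO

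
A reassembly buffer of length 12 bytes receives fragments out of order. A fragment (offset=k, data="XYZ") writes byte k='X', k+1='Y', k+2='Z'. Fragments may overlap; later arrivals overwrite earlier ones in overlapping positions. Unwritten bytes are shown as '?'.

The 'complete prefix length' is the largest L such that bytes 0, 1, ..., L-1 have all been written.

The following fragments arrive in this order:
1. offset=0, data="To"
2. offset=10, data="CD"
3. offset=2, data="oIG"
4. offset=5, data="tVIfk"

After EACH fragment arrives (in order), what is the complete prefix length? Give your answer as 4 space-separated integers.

Fragment 1: offset=0 data="To" -> buffer=To?????????? -> prefix_len=2
Fragment 2: offset=10 data="CD" -> buffer=To????????CD -> prefix_len=2
Fragment 3: offset=2 data="oIG" -> buffer=TooIG?????CD -> prefix_len=5
Fragment 4: offset=5 data="tVIfk" -> buffer=TooIGtVIfkCD -> prefix_len=12

Answer: 2 2 5 12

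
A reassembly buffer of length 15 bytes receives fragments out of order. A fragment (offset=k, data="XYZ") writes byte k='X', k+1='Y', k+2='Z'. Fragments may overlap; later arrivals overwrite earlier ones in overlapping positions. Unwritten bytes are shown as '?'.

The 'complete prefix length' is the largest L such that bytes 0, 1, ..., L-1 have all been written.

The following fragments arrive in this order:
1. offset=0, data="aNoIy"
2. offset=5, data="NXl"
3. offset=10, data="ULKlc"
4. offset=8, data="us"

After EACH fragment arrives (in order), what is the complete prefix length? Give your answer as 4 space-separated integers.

Answer: 5 8 8 15

Derivation:
Fragment 1: offset=0 data="aNoIy" -> buffer=aNoIy?????????? -> prefix_len=5
Fragment 2: offset=5 data="NXl" -> buffer=aNoIyNXl??????? -> prefix_len=8
Fragment 3: offset=10 data="ULKlc" -> buffer=aNoIyNXl??ULKlc -> prefix_len=8
Fragment 4: offset=8 data="us" -> buffer=aNoIyNXlusULKlc -> prefix_len=15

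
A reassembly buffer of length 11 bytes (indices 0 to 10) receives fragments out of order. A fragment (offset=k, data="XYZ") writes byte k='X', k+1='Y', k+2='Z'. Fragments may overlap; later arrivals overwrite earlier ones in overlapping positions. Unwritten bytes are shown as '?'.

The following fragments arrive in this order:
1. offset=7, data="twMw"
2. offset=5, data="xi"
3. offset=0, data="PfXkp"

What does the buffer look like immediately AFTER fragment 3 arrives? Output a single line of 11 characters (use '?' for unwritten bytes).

Answer: PfXkpxitwMw

Derivation:
Fragment 1: offset=7 data="twMw" -> buffer=???????twMw
Fragment 2: offset=5 data="xi" -> buffer=?????xitwMw
Fragment 3: offset=0 data="PfXkp" -> buffer=PfXkpxitwMw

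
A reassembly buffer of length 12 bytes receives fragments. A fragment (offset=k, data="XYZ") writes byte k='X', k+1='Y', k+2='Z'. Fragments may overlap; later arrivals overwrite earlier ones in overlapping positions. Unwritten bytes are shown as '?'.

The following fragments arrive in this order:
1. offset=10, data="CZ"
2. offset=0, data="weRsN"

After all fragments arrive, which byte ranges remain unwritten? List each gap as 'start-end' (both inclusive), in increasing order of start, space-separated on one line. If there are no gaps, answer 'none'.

Fragment 1: offset=10 len=2
Fragment 2: offset=0 len=5
Gaps: 5-9

Answer: 5-9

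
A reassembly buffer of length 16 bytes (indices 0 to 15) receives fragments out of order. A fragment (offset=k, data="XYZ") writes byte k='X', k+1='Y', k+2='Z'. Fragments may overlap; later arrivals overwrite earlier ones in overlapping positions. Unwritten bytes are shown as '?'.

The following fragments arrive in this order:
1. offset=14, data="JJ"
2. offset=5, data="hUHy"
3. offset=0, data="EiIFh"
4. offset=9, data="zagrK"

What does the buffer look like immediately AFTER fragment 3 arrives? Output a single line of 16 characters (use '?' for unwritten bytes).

Answer: EiIFhhUHy?????JJ

Derivation:
Fragment 1: offset=14 data="JJ" -> buffer=??????????????JJ
Fragment 2: offset=5 data="hUHy" -> buffer=?????hUHy?????JJ
Fragment 3: offset=0 data="EiIFh" -> buffer=EiIFhhUHy?????JJ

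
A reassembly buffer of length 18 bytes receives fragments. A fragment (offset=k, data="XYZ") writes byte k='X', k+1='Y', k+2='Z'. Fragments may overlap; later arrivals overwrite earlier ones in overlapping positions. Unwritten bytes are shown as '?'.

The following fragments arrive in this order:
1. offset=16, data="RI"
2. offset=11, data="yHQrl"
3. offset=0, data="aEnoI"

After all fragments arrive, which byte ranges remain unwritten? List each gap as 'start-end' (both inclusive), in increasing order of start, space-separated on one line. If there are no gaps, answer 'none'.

Fragment 1: offset=16 len=2
Fragment 2: offset=11 len=5
Fragment 3: offset=0 len=5
Gaps: 5-10

Answer: 5-10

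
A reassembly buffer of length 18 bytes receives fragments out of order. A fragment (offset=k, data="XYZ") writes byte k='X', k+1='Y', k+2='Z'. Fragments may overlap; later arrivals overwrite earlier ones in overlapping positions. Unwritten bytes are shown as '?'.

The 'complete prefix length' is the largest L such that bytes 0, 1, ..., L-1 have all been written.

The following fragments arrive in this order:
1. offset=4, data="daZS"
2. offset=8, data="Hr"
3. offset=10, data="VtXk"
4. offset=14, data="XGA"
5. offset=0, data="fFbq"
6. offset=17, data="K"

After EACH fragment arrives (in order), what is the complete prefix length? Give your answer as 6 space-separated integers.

Fragment 1: offset=4 data="daZS" -> buffer=????daZS?????????? -> prefix_len=0
Fragment 2: offset=8 data="Hr" -> buffer=????daZSHr???????? -> prefix_len=0
Fragment 3: offset=10 data="VtXk" -> buffer=????daZSHrVtXk???? -> prefix_len=0
Fragment 4: offset=14 data="XGA" -> buffer=????daZSHrVtXkXGA? -> prefix_len=0
Fragment 5: offset=0 data="fFbq" -> buffer=fFbqdaZSHrVtXkXGA? -> prefix_len=17
Fragment 6: offset=17 data="K" -> buffer=fFbqdaZSHrVtXkXGAK -> prefix_len=18

Answer: 0 0 0 0 17 18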